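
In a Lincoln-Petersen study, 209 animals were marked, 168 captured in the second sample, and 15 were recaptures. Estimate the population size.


N = M * C / R = 209 * 168 / 15 = 35112 / 15 = 2340.80 ≈ 2341

2341 individuals


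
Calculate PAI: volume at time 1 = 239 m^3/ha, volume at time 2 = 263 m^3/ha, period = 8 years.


PAI = (V2 - V1) / period = (263 - 239) / 8 = 24 / 8 = 3.00 m^3/ha/yr

3.00 m^3/ha/yr


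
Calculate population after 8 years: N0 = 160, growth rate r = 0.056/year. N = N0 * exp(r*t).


r*t = 0.056 * 8 = 0.448
exp(0.448) = 1.56518
N = 160 * 1.56518 = 250.429 ≈ 250

250


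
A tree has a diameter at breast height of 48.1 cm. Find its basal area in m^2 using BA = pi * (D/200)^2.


D/200 = 48.1/200 = 0.2405 m
(D/200)^2 = 0.2405^2 = 0.05784025
BA = 3.141593 * 0.05784025 = 0.181711 ≈ 0.1817 m^2

0.1817 m^2


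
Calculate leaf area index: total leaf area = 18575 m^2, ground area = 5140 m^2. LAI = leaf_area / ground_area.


LAI = 18575 / 5140 = 3.6138 ≈ 3.61

3.61


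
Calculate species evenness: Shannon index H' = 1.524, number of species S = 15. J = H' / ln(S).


ln(15) = 2.70805
J = H' / ln(S) = 1.524 / 2.70805 = 0.562767 ≈ 0.5628

0.5628


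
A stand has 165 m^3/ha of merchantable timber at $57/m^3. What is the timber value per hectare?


Value = 165 * 57 = $9405/ha

$9405/ha


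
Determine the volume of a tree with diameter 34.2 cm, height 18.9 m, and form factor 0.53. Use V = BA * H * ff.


(D/200)^2 = (34.2/200)^2 = 0.171^2 = 0.029241
BA = 3.141593 * 0.029241 = 0.0918633 m^2
V = 0.0918633 * 18.9 * 0.53 = 0.920195 ≈ 0.920 m^3

0.920 m^3


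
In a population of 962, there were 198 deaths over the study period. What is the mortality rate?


Mortality rate = 198 / 962 = 0.205821 ≈ 0.2058

0.2058


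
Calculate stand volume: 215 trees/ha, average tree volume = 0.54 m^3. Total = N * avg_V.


V_stand = 215 * 0.54 = 116.1 m^3/ha

116.1 m^3/ha


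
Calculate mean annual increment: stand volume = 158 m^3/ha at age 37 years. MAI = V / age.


MAI = 158 / 37 = 4.2703 ≈ 4.27 m^3/ha/yr

4.27 m^3/ha/yr


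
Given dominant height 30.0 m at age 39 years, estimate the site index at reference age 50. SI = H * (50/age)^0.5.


50/39 = 1.28205
(1.28205)^0.5 = 1.13228
SI = 30.0 * 1.13228 = 33.9684 ≈ 34.0 m

34.0 m


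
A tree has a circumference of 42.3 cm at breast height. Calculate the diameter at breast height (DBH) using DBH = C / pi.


DBH = C / pi = 42.3 / 3.141593 = 13.4645 ≈ 13.46 cm

13.46 cm


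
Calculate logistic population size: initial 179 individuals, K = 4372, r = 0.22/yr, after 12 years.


(K - N0)/N0 = (4372 - 179)/179 = 4193/179 = 23.4246
r*t = 0.22 * 12 = 2.64; exp(-2.64) = 0.0713613
23.4246 * 0.0713613 = 1.67161
1 + 1.67161 = 2.67161
N = 4372 / 2.67161 = 1636.47 ≈ 1636

1636


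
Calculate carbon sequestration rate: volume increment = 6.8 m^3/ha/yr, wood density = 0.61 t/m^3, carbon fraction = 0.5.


C = 6.8 * 0.61 * 0.5 = 2.074 ≈ 2.07 t C/ha/yr

2.07 t C/ha/yr


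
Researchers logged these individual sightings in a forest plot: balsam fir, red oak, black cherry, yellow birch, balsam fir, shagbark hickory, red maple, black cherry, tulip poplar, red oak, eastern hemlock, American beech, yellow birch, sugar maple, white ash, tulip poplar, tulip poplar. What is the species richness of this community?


Total individuals logged = 17
Distinct species (count of individuals): balsam fir (2), red oak (2), black cherry (2), yellow birch (2), shagbark hickory (1), red maple (1), tulip poplar (3), eastern hemlock (1), American beech (1), sugar maple (1), white ash (1)
Species richness = number of distinct species = 11

11


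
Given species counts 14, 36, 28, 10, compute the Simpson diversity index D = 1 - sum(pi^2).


Total N = 14 + 36 + 28 + 10 = 88
Per-species terms:
  p = 14/88 = 0.159091; p^2 = 0.159091^2 = 0.025310
  p = 36/88 = 0.409091; p^2 = 0.409091^2 = 0.167355
  p = 28/88 = 0.318182; p^2 = 0.318182^2 = 0.101240
  p = 10/88 = 0.113636; p^2 = 0.113636^2 = 0.012913
sum(p^2) = 0.025310 + 0.167355 + 0.101240 + 0.012913 = 0.306818
D = 1 - 0.306818 = 0.693182 ≈ 0.6932

0.6932


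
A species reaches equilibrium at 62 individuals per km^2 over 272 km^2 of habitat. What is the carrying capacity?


K = 62 * 272 = 16864 individuals

16864 individuals


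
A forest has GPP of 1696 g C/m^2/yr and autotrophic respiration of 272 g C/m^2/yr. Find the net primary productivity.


NPP = GPP - Ra = 1696 - 272 = 1424 g C/m^2/yr

1424 g C/m^2/yr


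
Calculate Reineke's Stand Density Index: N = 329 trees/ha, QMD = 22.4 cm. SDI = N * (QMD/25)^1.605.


QMD/25 = 22.4/25 = 0.896
(0.896)^1.605 = exp(1.605 * ln(0.896)) = exp(1.605 * (-0.109815)) = exp(-0.176253) = 0.838406
SDI = 329 * 0.838406 = 275.836 ≈ 276

276


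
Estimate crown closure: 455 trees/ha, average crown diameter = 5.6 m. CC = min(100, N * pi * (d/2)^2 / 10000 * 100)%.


(d/2)^2 = (5.6/2)^2 = 2.8^2 = 7.84
Crown area = 3.141593 * 7.84 = 24.6301 m^2
N * area / 10000 * 100 = 455 * 24.6301 / 10000 * 100 = 112.067
CC = min(100, 112.067) = 100%

100%


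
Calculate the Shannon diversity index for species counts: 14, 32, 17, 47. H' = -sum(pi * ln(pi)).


Total N = 14 + 32 + 17 + 47 = 110
Per-species terms:
  p = 14/110 = 0.127273; ln(p) = -2.061421; p*ln(p) = 0.127273 * (-2.061421) = -0.262363
  p = 32/110 = 0.290909; ln(p) = -1.234745; p*ln(p) = 0.290909 * (-1.234745) = -0.359198
  p = 17/110 = 0.154545; ln(p) = -1.867270; p*ln(p) = 0.154545 * (-1.867270) = -0.288577
  p = 47/110 = 0.427273; ln(p) = -0.850332; p*ln(p) = 0.427273 * (-0.850332) = -0.363324
sum(p*ln(p)) = (-0.262363) + (-0.359198) + (-0.288577) + (-0.363324) = -1.273462
H' = -(-1.273462) = 1.273462 ≈ 1.2735

1.2735


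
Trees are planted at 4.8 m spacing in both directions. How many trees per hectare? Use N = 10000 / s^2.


N = 10000 / 4.8^2 = 10000 / 23.04 = 434.028 ≈ 434 trees/ha

434 trees/ha


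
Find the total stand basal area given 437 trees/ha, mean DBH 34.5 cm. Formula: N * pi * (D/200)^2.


(D/200)^2 = (34.5/200)^2 = 0.1725^2 = 0.02975625
Individual BA = 3.141593 * 0.02975625 = 0.0934820 m^2
Stand BA = 437 * 0.0934820 = 40.8516 ≈ 40.85 m^2/ha

40.85 m^2/ha


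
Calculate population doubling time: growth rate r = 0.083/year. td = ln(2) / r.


td = ln(2) / 0.083 = 0.693147 / 0.083 = 8.35117 ≈ 8.4 years

8.4 years


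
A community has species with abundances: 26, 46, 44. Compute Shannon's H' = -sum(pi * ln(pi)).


Total N = 26 + 46 + 44 = 116
Per-species terms:
  p = 26/116 = 0.224138; ln(p) = -1.495493; p*ln(p) = 0.224138 * (-1.495493) = -0.335197
  p = 46/116 = 0.396552; ln(p) = -0.924948; p*ln(p) = 0.396552 * (-0.924948) = -0.366790
  p = 44/116 = 0.379310; ln(p) = -0.969401; p*ln(p) = 0.379310 * (-0.969401) = -0.367703
sum(p*ln(p)) = (-0.335197) + (-0.366790) + (-0.367703) = -1.069690
H' = -(-1.069690) = 1.069690 ≈ 1.0697

1.0697


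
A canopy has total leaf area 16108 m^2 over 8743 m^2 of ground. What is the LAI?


LAI = 16108 / 8743 = 1.8424 ≈ 1.84

1.84


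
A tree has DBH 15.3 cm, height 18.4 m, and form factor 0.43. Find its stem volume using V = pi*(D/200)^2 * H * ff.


(D/200)^2 = (15.3/200)^2 = 0.0765^2 = 0.00585225
BA = 3.141593 * 0.00585225 = 0.0183854 m^2
V = 0.0183854 * 18.4 * 0.43 = 0.145465 ≈ 0.145 m^3

0.145 m^3


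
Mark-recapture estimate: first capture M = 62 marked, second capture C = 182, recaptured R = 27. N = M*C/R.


N = M * C / R = 62 * 182 / 27 = 11284 / 27 = 417.93 ≈ 418

418 individuals


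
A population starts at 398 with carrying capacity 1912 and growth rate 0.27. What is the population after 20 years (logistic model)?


(K - N0)/N0 = (1912 - 398)/398 = 1514/398 = 3.80402
r*t = 0.27 * 20 = 5.4; exp(-5.4) = 0.00451658
3.80402 * 0.00451658 = 0.0171812
1 + 0.0171812 = 1.01718
N = 1912 / 1.01718 = 1879.71 ≈ 1880

1880


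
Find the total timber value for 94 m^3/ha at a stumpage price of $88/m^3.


Value = 94 * 88 = $8272/ha

$8272/ha


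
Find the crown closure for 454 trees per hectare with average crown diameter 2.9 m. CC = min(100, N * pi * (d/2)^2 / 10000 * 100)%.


(d/2)^2 = (2.9/2)^2 = 1.45^2 = 2.1025
Crown area = 3.141593 * 2.1025 = 6.60520 m^2
N * area / 10000 * 100 = 454 * 6.60520 / 10000 * 100 = 29.9876
CC = min(100, 29.9876) = 29.9876 ≈ 30.0%

30.0%


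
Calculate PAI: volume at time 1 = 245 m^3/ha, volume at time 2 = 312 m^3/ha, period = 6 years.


PAI = (V2 - V1) / period = (312 - 245) / 6 = 67 / 6 = 11.1667 ≈ 11.17 m^3/ha/yr

11.17 m^3/ha/yr


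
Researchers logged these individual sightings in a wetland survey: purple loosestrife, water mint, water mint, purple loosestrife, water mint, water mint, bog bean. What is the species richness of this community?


Total individuals logged = 7
Distinct species (count of individuals): purple loosestrife (2), water mint (4), bog bean (1)
Species richness = number of distinct species = 3

3


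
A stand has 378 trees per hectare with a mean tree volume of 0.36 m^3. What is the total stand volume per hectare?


V_stand = 378 * 0.36 = 136.08 ≈ 136.1 m^3/ha

136.1 m^3/ha


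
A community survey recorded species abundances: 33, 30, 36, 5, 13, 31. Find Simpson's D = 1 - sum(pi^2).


Total N = 33 + 30 + 36 + 5 + 13 + 31 = 148
Per-species terms:
  p = 33/148 = 0.222973; p^2 = 0.222973^2 = 0.049717
  p = 30/148 = 0.202703; p^2 = 0.202703^2 = 0.041089
  p = 36/148 = 0.243243; p^2 = 0.243243^2 = 0.059167
  p = 5/148 = 0.033784; p^2 = 0.033784^2 = 0.001141
  p = 13/148 = 0.087838; p^2 = 0.087838^2 = 0.007716
  p = 31/148 = 0.209459; p^2 = 0.209459^2 = 0.043873
sum(p^2) = 0.049717 + 0.041089 + 0.059167 + 0.001141 + 0.007716 + 0.043873 = 0.202703
D = 1 - 0.202703 = 0.797297 ≈ 0.7973

0.7973


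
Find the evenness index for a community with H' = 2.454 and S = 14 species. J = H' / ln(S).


ln(14) = 2.63906
J = H' / ln(S) = 2.454 / 2.63906 = 0.929877 ≈ 0.9299

0.9299


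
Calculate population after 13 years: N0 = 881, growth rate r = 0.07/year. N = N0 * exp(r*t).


r*t = 0.07 * 13 = 0.91
exp(0.91) = 2.48432
N = 881 * 2.48432 = 2188.69 ≈ 2189

2189


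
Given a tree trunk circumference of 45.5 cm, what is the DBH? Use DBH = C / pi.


DBH = C / pi = 45.5 / 3.141593 = 14.4831 ≈ 14.48 cm

14.48 cm


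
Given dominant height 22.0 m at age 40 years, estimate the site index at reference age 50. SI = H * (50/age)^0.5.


50/40 = 1.25000
(1.25000)^0.5 = 1.11803
SI = 22.0 * 1.11803 = 24.5967 ≈ 24.6 m

24.6 m


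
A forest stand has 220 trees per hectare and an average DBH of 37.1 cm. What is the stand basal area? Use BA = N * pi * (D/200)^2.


(D/200)^2 = (37.1/200)^2 = 0.1855^2 = 0.03441025
Individual BA = 3.141593 * 0.03441025 = 0.108103 m^2
Stand BA = 220 * 0.108103 = 23.7827 ≈ 23.78 m^2/ha

23.78 m^2/ha


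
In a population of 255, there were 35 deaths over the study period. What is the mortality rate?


Mortality rate = 35 / 255 = 0.137255 ≈ 0.1373

0.1373


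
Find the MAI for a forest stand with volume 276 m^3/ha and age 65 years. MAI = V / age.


MAI = 276 / 65 = 4.2462 ≈ 4.25 m^3/ha/yr

4.25 m^3/ha/yr


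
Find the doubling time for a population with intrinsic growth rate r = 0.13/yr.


td = ln(2) / 0.13 = 0.693147 / 0.13 = 5.33190 ≈ 5.3 years

5.3 years


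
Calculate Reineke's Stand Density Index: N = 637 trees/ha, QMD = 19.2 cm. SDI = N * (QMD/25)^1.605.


QMD/25 = 19.2/25 = 0.768
(0.768)^1.605 = exp(1.605 * ln(0.768)) = exp(1.605 * (-0.263966)) = exp(-0.423665) = 0.654643
SDI = 637 * 0.654643 = 417.008 ≈ 417

417


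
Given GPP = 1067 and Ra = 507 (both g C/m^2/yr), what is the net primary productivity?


NPP = GPP - Ra = 1067 - 507 = 560 g C/m^2/yr

560 g C/m^2/yr


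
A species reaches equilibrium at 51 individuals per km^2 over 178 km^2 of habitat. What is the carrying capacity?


K = 51 * 178 = 9078 individuals

9078 individuals


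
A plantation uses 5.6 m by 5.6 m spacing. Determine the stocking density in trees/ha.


N = 10000 / 5.6^2 = 10000 / 31.36 = 318.878 ≈ 319 trees/ha

319 trees/ha


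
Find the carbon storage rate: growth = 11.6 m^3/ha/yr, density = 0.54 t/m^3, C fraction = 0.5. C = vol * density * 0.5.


C = 11.6 * 0.54 * 0.5 = 3.132 ≈ 3.13 t C/ha/yr

3.13 t C/ha/yr


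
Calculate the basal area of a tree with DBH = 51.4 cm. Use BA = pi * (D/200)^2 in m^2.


D/200 = 51.4/200 = 0.257 m
(D/200)^2 = 0.257^2 = 0.066049
BA = 3.141593 * 0.066049 = 0.207499 ≈ 0.2075 m^2

0.2075 m^2


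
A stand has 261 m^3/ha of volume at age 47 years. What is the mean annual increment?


MAI = 261 / 47 = 5.5532 ≈ 5.55 m^3/ha/yr

5.55 m^3/ha/yr


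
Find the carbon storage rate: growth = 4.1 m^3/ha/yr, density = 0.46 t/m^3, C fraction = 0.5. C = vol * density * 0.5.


C = 4.1 * 0.46 * 0.5 = 0.943 ≈ 0.94 t C/ha/yr

0.94 t C/ha/yr


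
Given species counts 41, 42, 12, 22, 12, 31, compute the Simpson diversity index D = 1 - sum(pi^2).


Total N = 41 + 42 + 12 + 22 + 12 + 31 = 160
Per-species terms:
  p = 41/160 = 0.256250; p^2 = 0.256250^2 = 0.065664
  p = 42/160 = 0.262500; p^2 = 0.262500^2 = 0.068906
  p = 12/160 = 0.075000; p^2 = 0.075000^2 = 0.005625
  p = 22/160 = 0.137500; p^2 = 0.137500^2 = 0.018906
  p = 12/160 = 0.075000; p^2 = 0.075000^2 = 0.005625
  p = 31/160 = 0.193750; p^2 = 0.193750^2 = 0.037539
sum(p^2) = 0.065664 + 0.068906 + 0.005625 + 0.018906 + 0.005625 + 0.037539 = 0.202265
D = 1 - 0.202265 = 0.797735 ≈ 0.7977

0.7977


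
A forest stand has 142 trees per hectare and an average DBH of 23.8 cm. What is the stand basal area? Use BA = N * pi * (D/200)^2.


(D/200)^2 = (23.8/200)^2 = 0.119^2 = 0.014161
Individual BA = 3.141593 * 0.014161 = 0.0444881 m^2
Stand BA = 142 * 0.0444881 = 6.31731 ≈ 6.32 m^2/ha

6.32 m^2/ha


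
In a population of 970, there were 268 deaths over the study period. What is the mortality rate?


Mortality rate = 268 / 970 = 0.276289 ≈ 0.2763

0.2763


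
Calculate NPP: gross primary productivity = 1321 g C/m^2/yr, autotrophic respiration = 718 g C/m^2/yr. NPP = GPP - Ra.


NPP = GPP - Ra = 1321 - 718 = 603 g C/m^2/yr

603 g C/m^2/yr


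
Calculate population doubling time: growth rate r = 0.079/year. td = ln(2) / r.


td = ln(2) / 0.079 = 0.693147 / 0.079 = 8.77401 ≈ 8.8 years

8.8 years


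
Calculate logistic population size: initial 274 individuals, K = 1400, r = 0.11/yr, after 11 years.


(K - N0)/N0 = (1400 - 274)/274 = 1126/274 = 4.10949
r*t = 0.11 * 11 = 1.21; exp(-1.21) = 0.298197
4.10949 * 0.298197 = 1.22544
1 + 1.22544 = 2.22544
N = 1400 / 2.22544 = 629.089 ≈ 629

629


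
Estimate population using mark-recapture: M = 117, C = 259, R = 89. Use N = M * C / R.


N = M * C / R = 117 * 259 / 89 = 30303 / 89 = 340.48 ≈ 340

340 individuals


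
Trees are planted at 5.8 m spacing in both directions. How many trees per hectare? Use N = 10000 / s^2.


N = 10000 / 5.8^2 = 10000 / 33.64 = 297.265 ≈ 297 trees/ha

297 trees/ha


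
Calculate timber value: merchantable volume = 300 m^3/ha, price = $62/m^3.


Value = 300 * 62 = $18600/ha

$18600/ha


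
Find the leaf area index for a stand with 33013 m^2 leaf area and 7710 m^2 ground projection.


LAI = 33013 / 7710 = 4.2818 ≈ 4.28

4.28


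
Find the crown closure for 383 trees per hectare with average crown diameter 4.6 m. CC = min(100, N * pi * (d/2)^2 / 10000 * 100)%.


(d/2)^2 = (4.6/2)^2 = 2.3^2 = 5.29
Crown area = 3.141593 * 5.29 = 16.6190 m^2
N * area / 10000 * 100 = 383 * 16.6190 / 10000 * 100 = 63.6508
CC = min(100, 63.6508) = 63.6508 ≈ 63.7%

63.7%


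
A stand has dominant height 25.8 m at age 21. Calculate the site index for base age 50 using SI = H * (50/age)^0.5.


50/21 = 2.38095
(2.38095)^0.5 = 1.54303
SI = 25.8 * 1.54303 = 39.8102 ≈ 39.8 m

39.8 m


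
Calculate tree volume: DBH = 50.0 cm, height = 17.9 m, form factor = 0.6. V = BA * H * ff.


(D/200)^2 = (50.0/200)^2 = 0.25^2 = 0.0625
BA = 3.141593 * 0.0625 = 0.196350 m^2
V = 0.196350 * 17.9 * 0.6 = 2.10880 ≈ 2.109 m^3

2.109 m^3


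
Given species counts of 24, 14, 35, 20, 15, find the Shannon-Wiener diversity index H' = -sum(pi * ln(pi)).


Total N = 24 + 14 + 35 + 20 + 15 = 108
Per-species terms:
  p = 24/108 = 0.222222; ln(p) = -1.504078; p*ln(p) = 0.222222 * (-1.504078) = -0.334239
  p = 14/108 = 0.129630; ln(p) = -2.043071; p*ln(p) = 0.129630 * (-2.043071) = -0.264843
  p = 35/108 = 0.324074; ln(p) = -1.126783; p*ln(p) = 0.324074 * (-1.126783) = -0.365161
  p = 20/108 = 0.185185; ln(p) = -1.686400; p*ln(p) = 0.185185 * (-1.686400) = -0.312296
  p = 15/108 = 0.138889; ln(p) = -1.974080; p*ln(p) = 0.138889 * (-1.974080) = -0.274178
sum(p*ln(p)) = (-0.334239) + (-0.264843) + (-0.365161) + (-0.312296) + (-0.274178) = -1.550717
H' = -(-1.550717) = 1.550717 ≈ 1.5507

1.5507


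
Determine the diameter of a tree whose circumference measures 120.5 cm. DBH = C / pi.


DBH = C / pi = 120.5 / 3.141593 = 38.3563 ≈ 38.36 cm

38.36 cm


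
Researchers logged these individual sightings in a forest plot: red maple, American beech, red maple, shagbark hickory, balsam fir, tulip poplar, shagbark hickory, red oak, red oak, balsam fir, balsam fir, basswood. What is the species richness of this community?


Total individuals logged = 12
Distinct species (count of individuals): red maple (2), American beech (1), shagbark hickory (2), balsam fir (3), tulip poplar (1), red oak (2), basswood (1)
Species richness = number of distinct species = 7

7


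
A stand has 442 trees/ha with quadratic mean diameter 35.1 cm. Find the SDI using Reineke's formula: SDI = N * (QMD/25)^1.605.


QMD/25 = 35.1/25 = 1.404
(1.404)^1.605 = exp(1.605 * ln(1.404)) = exp(1.605 * 0.339325) = exp(0.544617) = 1.72395
SDI = 442 * 1.72395 = 761.986 ≈ 762

762


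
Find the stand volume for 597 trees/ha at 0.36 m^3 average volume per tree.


V_stand = 597 * 0.36 = 214.92 ≈ 214.9 m^3/ha

214.9 m^3/ha


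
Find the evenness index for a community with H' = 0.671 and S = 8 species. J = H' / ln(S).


ln(8) = 2.07944
J = H' / ln(S) = 0.671 / 2.07944 = 0.322683 ≈ 0.3227

0.3227


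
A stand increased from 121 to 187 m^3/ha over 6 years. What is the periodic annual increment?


PAI = (V2 - V1) / period = (187 - 121) / 6 = 66 / 6 = 11.00 m^3/ha/yr

11.00 m^3/ha/yr


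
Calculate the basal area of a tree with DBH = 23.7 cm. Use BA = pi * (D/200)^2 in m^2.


D/200 = 23.7/200 = 0.1185 m
(D/200)^2 = 0.1185^2 = 0.01404225
BA = 3.141593 * 0.01404225 = 0.0441150 ≈ 0.0441 m^2

0.0441 m^2


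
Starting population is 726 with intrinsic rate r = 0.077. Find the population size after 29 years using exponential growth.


r*t = 0.077 * 29 = 2.233
exp(2.233) = 9.32781
N = 726 * 9.32781 = 6771.99 ≈ 6772

6772


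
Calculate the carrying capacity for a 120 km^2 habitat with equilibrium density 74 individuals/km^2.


K = 74 * 120 = 8880 individuals

8880 individuals


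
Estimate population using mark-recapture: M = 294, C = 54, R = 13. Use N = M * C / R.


N = M * C / R = 294 * 54 / 13 = 15876 / 13 = 1221.23 ≈ 1221

1221 individuals


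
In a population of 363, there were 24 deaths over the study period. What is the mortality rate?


Mortality rate = 24 / 363 = 0.066116 ≈ 0.0661

0.0661


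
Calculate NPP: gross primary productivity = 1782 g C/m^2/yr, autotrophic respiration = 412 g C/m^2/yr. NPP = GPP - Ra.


NPP = GPP - Ra = 1782 - 412 = 1370 g C/m^2/yr

1370 g C/m^2/yr


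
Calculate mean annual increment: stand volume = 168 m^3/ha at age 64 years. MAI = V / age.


MAI = 168 / 64 = 2.6250 ≈ 2.63 m^3/ha/yr

2.63 m^3/ha/yr


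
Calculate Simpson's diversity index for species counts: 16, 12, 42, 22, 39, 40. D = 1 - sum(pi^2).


Total N = 16 + 12 + 42 + 22 + 39 + 40 = 171
Per-species terms:
  p = 16/171 = 0.093567; p^2 = 0.093567^2 = 0.008755
  p = 12/171 = 0.070175; p^2 = 0.070175^2 = 0.004925
  p = 42/171 = 0.245614; p^2 = 0.245614^2 = 0.060326
  p = 22/171 = 0.128655; p^2 = 0.128655^2 = 0.016552
  p = 39/171 = 0.228070; p^2 = 0.228070^2 = 0.052016
  p = 40/171 = 0.233918; p^2 = 0.233918^2 = 0.054718
sum(p^2) = 0.008755 + 0.004925 + 0.060326 + 0.016552 + 0.052016 + 0.054718 = 0.197292
D = 1 - 0.197292 = 0.802708 ≈ 0.8027

0.8027


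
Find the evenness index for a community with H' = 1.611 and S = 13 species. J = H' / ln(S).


ln(13) = 2.56495
J = H' / ln(S) = 1.611 / 2.56495 = 0.628082 ≈ 0.6281

0.6281


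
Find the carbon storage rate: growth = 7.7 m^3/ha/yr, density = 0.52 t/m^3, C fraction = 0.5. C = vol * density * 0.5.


C = 7.7 * 0.52 * 0.5 = 2.002 ≈ 2.00 t C/ha/yr

2.00 t C/ha/yr


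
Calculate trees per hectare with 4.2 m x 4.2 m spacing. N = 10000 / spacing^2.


N = 10000 / 4.2^2 = 10000 / 17.64 = 566.893 ≈ 567 trees/ha

567 trees/ha


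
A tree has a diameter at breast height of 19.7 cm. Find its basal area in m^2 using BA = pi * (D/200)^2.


D/200 = 19.7/200 = 0.0985 m
(D/200)^2 = 0.0985^2 = 0.00970225
BA = 3.141593 * 0.00970225 = 0.0304805 ≈ 0.0305 m^2

0.0305 m^2


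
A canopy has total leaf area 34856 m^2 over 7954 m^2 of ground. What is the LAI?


LAI = 34856 / 7954 = 4.3822 ≈ 4.38

4.38


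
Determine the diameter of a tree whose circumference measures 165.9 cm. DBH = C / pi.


DBH = C / pi = 165.9 / 3.141593 = 52.8076 ≈ 52.81 cm

52.81 cm


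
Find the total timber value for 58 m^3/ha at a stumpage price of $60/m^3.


Value = 58 * 60 = $3480/ha

$3480/ha


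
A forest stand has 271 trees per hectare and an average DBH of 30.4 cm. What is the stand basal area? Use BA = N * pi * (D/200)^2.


(D/200)^2 = (30.4/200)^2 = 0.152^2 = 0.023104
Individual BA = 3.141593 * 0.023104 = 0.0725834 m^2
Stand BA = 271 * 0.0725834 = 19.6701 ≈ 19.67 m^2/ha

19.67 m^2/ha


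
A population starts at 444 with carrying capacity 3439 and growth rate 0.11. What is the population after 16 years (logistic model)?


(K - N0)/N0 = (3439 - 444)/444 = 2995/444 = 6.74550
r*t = 0.11 * 16 = 1.76; exp(-1.76) = 0.172045
6.74550 * 0.172045 = 1.16053
1 + 1.16053 = 2.16053
N = 3439 / 2.16053 = 1591.74 ≈ 1592

1592


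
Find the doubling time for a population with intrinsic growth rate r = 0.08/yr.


td = ln(2) / 0.08 = 0.693147 / 0.08 = 8.66434 ≈ 8.7 years

8.7 years


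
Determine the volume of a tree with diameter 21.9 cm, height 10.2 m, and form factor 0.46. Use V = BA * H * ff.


(D/200)^2 = (21.9/200)^2 = 0.1095^2 = 0.01199025
BA = 3.141593 * 0.01199025 = 0.0376685 m^2
V = 0.0376685 * 10.2 * 0.46 = 0.176741 ≈ 0.177 m^3

0.177 m^3


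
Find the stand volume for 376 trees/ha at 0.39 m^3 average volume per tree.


V_stand = 376 * 0.39 = 146.64 ≈ 146.6 m^3/ha

146.6 m^3/ha


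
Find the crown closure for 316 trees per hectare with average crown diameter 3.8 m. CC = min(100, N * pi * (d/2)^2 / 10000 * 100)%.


(d/2)^2 = (3.8/2)^2 = 1.9^2 = 3.61
Crown area = 3.141593 * 3.61 = 11.3412 m^2
N * area / 10000 * 100 = 316 * 11.3412 / 10000 * 100 = 35.8382
CC = min(100, 35.8382) = 35.8382 ≈ 35.8%

35.8%


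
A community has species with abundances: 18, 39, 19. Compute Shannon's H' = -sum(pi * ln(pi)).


Total N = 18 + 39 + 19 = 76
Per-species terms:
  p = 18/76 = 0.236842; ln(p) = -1.440362; p*ln(p) = 0.236842 * (-1.440362) = -0.341138
  p = 39/76 = 0.513158; ln(p) = -0.667171; p*ln(p) = 0.513158 * (-0.667171) = -0.342364
  p = 19/76 = 0.250000; ln(p) = -1.386294; p*ln(p) = 0.250000 * (-1.386294) = -0.346574
sum(p*ln(p)) = (-0.341138) + (-0.342364) + (-0.346574) = -1.030076
H' = -(-1.030076) = 1.030076 ≈ 1.0301

1.0301


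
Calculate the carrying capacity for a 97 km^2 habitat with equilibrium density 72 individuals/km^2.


K = 72 * 97 = 6984 individuals

6984 individuals


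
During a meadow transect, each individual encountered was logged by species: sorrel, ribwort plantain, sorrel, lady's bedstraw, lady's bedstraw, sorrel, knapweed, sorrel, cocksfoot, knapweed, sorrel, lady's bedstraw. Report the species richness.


Total individuals logged = 12
Distinct species (count of individuals): sorrel (5), ribwort plantain (1), lady's bedstraw (3), knapweed (2), cocksfoot (1)
Species richness = number of distinct species = 5

5


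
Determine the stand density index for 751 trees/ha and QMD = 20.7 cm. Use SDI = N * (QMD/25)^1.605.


QMD/25 = 20.7/25 = 0.828
(0.828)^1.605 = exp(1.605 * ln(0.828)) = exp(1.605 * (-0.188742)) = exp(-0.302931) = 0.738650
SDI = 751 * 0.738650 = 554.726 ≈ 555

555


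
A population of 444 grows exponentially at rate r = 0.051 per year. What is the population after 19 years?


r*t = 0.051 * 19 = 0.969
exp(0.969) = 2.63531
N = 444 * 2.63531 = 1170.08 ≈ 1170

1170


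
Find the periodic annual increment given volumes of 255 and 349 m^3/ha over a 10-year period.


PAI = (V2 - V1) / period = (349 - 255) / 10 = 94 / 10 = 9.40 m^3/ha/yr

9.40 m^3/ha/yr


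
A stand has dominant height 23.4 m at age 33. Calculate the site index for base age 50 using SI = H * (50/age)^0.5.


50/33 = 1.51515
(1.51515)^0.5 = 1.23091
SI = 23.4 * 1.23091 = 28.8033 ≈ 28.8 m

28.8 m


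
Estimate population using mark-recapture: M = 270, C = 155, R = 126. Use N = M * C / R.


N = M * C / R = 270 * 155 / 126 = 41850 / 126 = 332.14 ≈ 332

332 individuals


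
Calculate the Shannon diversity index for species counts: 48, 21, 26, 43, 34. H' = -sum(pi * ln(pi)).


Total N = 48 + 21 + 26 + 43 + 34 = 172
Per-species terms:
  p = 48/172 = 0.279070; ln(p) = -1.276293; p*ln(p) = 0.279070 * (-1.276293) = -0.356175
  p = 21/172 = 0.122093; ln(p) = -2.102972; p*ln(p) = 0.122093 * (-2.102972) = -0.256758
  p = 26/172 = 0.151163; ln(p) = -1.889397; p*ln(p) = 0.151163 * (-1.889397) = -0.285607
  p = 43/172 = 0.250000; ln(p) = -1.386294; p*ln(p) = 0.250000 * (-1.386294) = -0.346574
  p = 34/172 = 0.197674; ln(p) = -1.621136; p*ln(p) = 0.197674 * (-1.621136) = -0.320456
sum(p*ln(p)) = (-0.356175) + (-0.256758) + (-0.285607) + (-0.346574) + (-0.320456) = -1.565570
H' = -(-1.565570) = 1.565570 ≈ 1.5656

1.5656


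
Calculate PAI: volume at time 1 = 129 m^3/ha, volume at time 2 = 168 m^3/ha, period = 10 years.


PAI = (V2 - V1) / period = (168 - 129) / 10 = 39 / 10 = 3.90 m^3/ha/yr

3.90 m^3/ha/yr


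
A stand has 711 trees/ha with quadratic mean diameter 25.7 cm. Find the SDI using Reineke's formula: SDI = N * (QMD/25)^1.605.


QMD/25 = 25.7/25 = 1.028
(1.028)^1.605 = exp(1.605 * ln(1.028)) = exp(1.605 * 0.0276152) = exp(0.0443224) = 1.04532
SDI = 711 * 1.04532 = 743.223 ≈ 743

743


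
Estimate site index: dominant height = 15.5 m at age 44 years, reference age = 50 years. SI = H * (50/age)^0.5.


50/44 = 1.13636
(1.13636)^0.5 = 1.06600
SI = 15.5 * 1.06600 = 16.5230 ≈ 16.5 m

16.5 m


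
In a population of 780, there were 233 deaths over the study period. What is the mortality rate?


Mortality rate = 233 / 780 = 0.298718 ≈ 0.2987

0.2987


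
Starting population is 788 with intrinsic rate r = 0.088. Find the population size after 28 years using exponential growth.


r*t = 0.088 * 28 = 2.464
exp(2.464) = 11.7517
N = 788 * 11.7517 = 9260.34 ≈ 9260

9260


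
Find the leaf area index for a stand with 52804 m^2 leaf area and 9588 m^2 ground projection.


LAI = 52804 / 9588 = 5.5073 ≈ 5.51

5.51


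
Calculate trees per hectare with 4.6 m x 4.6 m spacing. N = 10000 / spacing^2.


N = 10000 / 4.6^2 = 10000 / 21.16 = 472.590 ≈ 473 trees/ha

473 trees/ha


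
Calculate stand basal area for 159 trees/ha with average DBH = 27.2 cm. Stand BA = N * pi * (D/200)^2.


(D/200)^2 = (27.2/200)^2 = 0.136^2 = 0.018496
Individual BA = 3.141593 * 0.018496 = 0.0581069 m^2
Stand BA = 159 * 0.0581069 = 9.23900 ≈ 9.24 m^2/ha

9.24 m^2/ha


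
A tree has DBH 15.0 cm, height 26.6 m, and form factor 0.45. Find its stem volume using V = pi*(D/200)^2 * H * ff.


(D/200)^2 = (15.0/200)^2 = 0.075^2 = 0.005625
BA = 3.141593 * 0.005625 = 0.0176715 m^2
V = 0.0176715 * 26.6 * 0.45 = 0.211528 ≈ 0.212 m^3

0.212 m^3


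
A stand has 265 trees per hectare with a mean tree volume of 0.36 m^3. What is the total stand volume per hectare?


V_stand = 265 * 0.36 = 95.4 m^3/ha

95.4 m^3/ha


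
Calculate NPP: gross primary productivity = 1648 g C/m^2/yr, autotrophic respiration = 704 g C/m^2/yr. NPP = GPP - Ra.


NPP = GPP - Ra = 1648 - 704 = 944 g C/m^2/yr

944 g C/m^2/yr


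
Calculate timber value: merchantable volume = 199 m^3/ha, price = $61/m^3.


Value = 199 * 61 = $12139/ha

$12139/ha


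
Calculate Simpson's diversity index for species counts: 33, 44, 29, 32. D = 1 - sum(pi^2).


Total N = 33 + 44 + 29 + 32 = 138
Per-species terms:
  p = 33/138 = 0.239130; p^2 = 0.239130^2 = 0.057183
  p = 44/138 = 0.318841; p^2 = 0.318841^2 = 0.101660
  p = 29/138 = 0.210145; p^2 = 0.210145^2 = 0.044161
  p = 32/138 = 0.231884; p^2 = 0.231884^2 = 0.053770
sum(p^2) = 0.057183 + 0.101660 + 0.044161 + 0.053770 = 0.256774
D = 1 - 0.256774 = 0.743226 ≈ 0.7432

0.7432


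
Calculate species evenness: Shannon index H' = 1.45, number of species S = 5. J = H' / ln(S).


ln(5) = 1.60944
J = H' / ln(S) = 1.45 / 1.60944 = 0.900934 ≈ 0.9009

0.9009


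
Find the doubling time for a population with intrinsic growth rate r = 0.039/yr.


td = ln(2) / 0.039 = 0.693147 / 0.039 = 17.7730 ≈ 17.8 years

17.8 years


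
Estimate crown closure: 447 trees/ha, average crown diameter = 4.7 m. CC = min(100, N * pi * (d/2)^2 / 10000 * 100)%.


(d/2)^2 = (4.7/2)^2 = 2.35^2 = 5.5225
Crown area = 3.141593 * 5.5225 = 17.3494 m^2
N * area / 10000 * 100 = 447 * 17.3494 / 10000 * 100 = 77.5518
CC = min(100, 77.5518) = 77.5518 ≈ 77.6%

77.6%


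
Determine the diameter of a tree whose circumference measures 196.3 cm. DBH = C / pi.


DBH = C / pi = 196.3 / 3.141593 = 62.4842 ≈ 62.48 cm

62.48 cm


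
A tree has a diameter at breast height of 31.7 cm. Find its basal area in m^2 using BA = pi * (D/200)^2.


D/200 = 31.7/200 = 0.1585 m
(D/200)^2 = 0.1585^2 = 0.02512225
BA = 3.141593 * 0.02512225 = 0.0789239 ≈ 0.0789 m^2

0.0789 m^2


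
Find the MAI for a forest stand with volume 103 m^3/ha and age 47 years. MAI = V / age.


MAI = 103 / 47 = 2.1915 ≈ 2.19 m^3/ha/yr

2.19 m^3/ha/yr


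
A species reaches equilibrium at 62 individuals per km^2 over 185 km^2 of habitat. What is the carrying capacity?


K = 62 * 185 = 11470 individuals

11470 individuals


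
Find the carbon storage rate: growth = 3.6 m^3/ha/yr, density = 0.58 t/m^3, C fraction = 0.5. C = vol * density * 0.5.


C = 3.6 * 0.58 * 0.5 = 1.044 ≈ 1.04 t C/ha/yr

1.04 t C/ha/yr


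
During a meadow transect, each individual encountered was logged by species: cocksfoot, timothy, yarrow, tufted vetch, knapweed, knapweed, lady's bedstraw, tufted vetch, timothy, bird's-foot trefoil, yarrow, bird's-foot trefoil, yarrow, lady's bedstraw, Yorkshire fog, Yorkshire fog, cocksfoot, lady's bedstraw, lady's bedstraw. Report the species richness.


Total individuals logged = 19
Distinct species (count of individuals): cocksfoot (2), timothy (2), yarrow (3), tufted vetch (2), knapweed (2), lady's bedstraw (4), bird's-foot trefoil (2), Yorkshire fog (2)
Species richness = number of distinct species = 8

8


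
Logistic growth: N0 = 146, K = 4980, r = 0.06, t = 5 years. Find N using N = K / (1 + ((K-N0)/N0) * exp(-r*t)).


(K - N0)/N0 = (4980 - 146)/146 = 4834/146 = 33.1096
r*t = 0.06 * 5 = 0.3; exp(-0.3) = 0.740818
33.1096 * 0.740818 = 24.5282
1 + 24.5282 = 25.5282
N = 4980 / 25.5282 = 195.078 ≈ 195

195


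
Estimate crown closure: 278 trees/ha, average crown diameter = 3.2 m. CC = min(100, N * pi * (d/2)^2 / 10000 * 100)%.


(d/2)^2 = (3.2/2)^2 = 1.6^2 = 2.56
Crown area = 3.141593 * 2.56 = 8.04248 m^2
N * area / 10000 * 100 = 278 * 8.04248 / 10000 * 100 = 22.3581
CC = min(100, 22.3581) = 22.3581 ≈ 22.4%

22.4%


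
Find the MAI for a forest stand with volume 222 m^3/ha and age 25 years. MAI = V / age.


MAI = 222 / 25 = 8.88 m^3/ha/yr

8.88 m^3/ha/yr


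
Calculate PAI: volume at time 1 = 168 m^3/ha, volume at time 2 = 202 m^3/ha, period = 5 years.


PAI = (V2 - V1) / period = (202 - 168) / 5 = 34 / 5 = 6.80 m^3/ha/yr

6.80 m^3/ha/yr


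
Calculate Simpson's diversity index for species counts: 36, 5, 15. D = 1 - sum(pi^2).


Total N = 36 + 5 + 15 = 56
Per-species terms:
  p = 36/56 = 0.642857; p^2 = 0.642857^2 = 0.413265
  p = 5/56 = 0.089286; p^2 = 0.089286^2 = 0.007972
  p = 15/56 = 0.267857; p^2 = 0.267857^2 = 0.071747
sum(p^2) = 0.413265 + 0.007972 + 0.071747 = 0.492984
D = 1 - 0.492984 = 0.507016 ≈ 0.5070

0.5070


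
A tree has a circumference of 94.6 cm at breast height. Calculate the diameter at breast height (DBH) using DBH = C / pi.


DBH = C / pi = 94.6 / 3.141593 = 30.1121 ≈ 30.11 cm

30.11 cm


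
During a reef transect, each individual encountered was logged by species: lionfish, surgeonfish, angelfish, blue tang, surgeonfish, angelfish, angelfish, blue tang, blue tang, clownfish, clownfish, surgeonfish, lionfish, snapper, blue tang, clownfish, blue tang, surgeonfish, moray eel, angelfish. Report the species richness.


Total individuals logged = 20
Distinct species (count of individuals): lionfish (2), surgeonfish (4), angelfish (4), blue tang (5), clownfish (3), snapper (1), moray eel (1)
Species richness = number of distinct species = 7

7


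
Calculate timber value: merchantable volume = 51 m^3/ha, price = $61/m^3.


Value = 51 * 61 = $3111/ha

$3111/ha


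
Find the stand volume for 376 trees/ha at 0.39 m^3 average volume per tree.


V_stand = 376 * 0.39 = 146.64 ≈ 146.6 m^3/ha

146.6 m^3/ha


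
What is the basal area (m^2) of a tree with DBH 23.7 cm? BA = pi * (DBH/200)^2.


D/200 = 23.7/200 = 0.1185 m
(D/200)^2 = 0.1185^2 = 0.01404225
BA = 3.141593 * 0.01404225 = 0.0441150 ≈ 0.0441 m^2

0.0441 m^2


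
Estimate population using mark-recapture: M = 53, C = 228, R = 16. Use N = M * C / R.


N = M * C / R = 53 * 228 / 16 = 12084 / 16 = 755.25 ≈ 755

755 individuals


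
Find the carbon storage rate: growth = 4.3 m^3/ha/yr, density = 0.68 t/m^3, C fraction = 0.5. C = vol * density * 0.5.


C = 4.3 * 0.68 * 0.5 = 1.462 ≈ 1.46 t C/ha/yr

1.46 t C/ha/yr


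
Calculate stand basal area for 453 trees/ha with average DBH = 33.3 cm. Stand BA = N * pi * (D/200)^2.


(D/200)^2 = (33.3/200)^2 = 0.1665^2 = 0.02772225
Individual BA = 3.141593 * 0.02772225 = 0.0870920 m^2
Stand BA = 453 * 0.0870920 = 39.4527 ≈ 39.45 m^2/ha

39.45 m^2/ha


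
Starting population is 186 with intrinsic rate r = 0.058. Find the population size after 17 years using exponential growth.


r*t = 0.058 * 17 = 0.986
exp(0.986) = 2.68049
N = 186 * 2.68049 = 498.571 ≈ 499

499


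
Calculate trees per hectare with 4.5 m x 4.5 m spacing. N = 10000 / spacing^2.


N = 10000 / 4.5^2 = 10000 / 20.25 = 493.827 ≈ 494 trees/ha

494 trees/ha


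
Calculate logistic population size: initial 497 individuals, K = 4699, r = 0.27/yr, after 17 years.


(K - N0)/N0 = (4699 - 497)/497 = 4202/497 = 8.45473
r*t = 0.27 * 17 = 4.59; exp(-4.59) = 0.0101529
8.45473 * 0.0101529 = 0.0858400
1 + 0.0858400 = 1.08584
N = 4699 / 1.08584 = 4327.53 ≈ 4328

4328


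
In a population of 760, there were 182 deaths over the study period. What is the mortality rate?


Mortality rate = 182 / 760 = 0.239474 ≈ 0.2395

0.2395


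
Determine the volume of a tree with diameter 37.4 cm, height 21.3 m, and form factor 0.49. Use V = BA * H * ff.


(D/200)^2 = (37.4/200)^2 = 0.187^2 = 0.034969
BA = 3.141593 * 0.034969 = 0.109858 m^2
V = 0.109858 * 21.3 * 0.49 = 1.14659 ≈ 1.147 m^3

1.147 m^3


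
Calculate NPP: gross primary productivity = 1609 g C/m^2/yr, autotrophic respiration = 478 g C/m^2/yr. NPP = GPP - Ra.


NPP = GPP - Ra = 1609 - 478 = 1131 g C/m^2/yr

1131 g C/m^2/yr


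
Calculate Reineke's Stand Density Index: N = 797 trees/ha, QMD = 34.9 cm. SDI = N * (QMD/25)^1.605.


QMD/25 = 34.9/25 = 1.396
(1.396)^1.605 = exp(1.605 * ln(1.396)) = exp(1.605 * 0.333611) = exp(0.535446) = 1.70821
SDI = 797 * 1.70821 = 1361.44 ≈ 1361

1361


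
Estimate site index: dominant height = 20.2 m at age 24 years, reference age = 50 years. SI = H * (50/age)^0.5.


50/24 = 2.08333
(2.08333)^0.5 = 1.44337
SI = 20.2 * 1.44337 = 29.1561 ≈ 29.2 m

29.2 m


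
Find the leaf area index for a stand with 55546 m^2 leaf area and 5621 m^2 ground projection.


LAI = 55546 / 5621 = 9.8819 ≈ 9.88

9.88


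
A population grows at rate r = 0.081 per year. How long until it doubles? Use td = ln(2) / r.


td = ln(2) / 0.081 = 0.693147 / 0.081 = 8.55737 ≈ 8.6 years

8.6 years


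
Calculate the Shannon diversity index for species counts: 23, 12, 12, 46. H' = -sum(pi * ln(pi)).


Total N = 23 + 12 + 12 + 46 = 93
Per-species terms:
  p = 23/93 = 0.247312; ln(p) = -1.397105; p*ln(p) = 0.247312 * (-1.397105) = -0.345521
  p = 12/93 = 0.129032; ln(p) = -2.047695; p*ln(p) = 0.129032 * (-2.047695) = -0.264218
  p = 12/93 = 0.129032; ln(p) = -2.047695; p*ln(p) = 0.129032 * (-2.047695) = -0.264218
  p = 46/93 = 0.494624; ln(p) = -0.703957; p*ln(p) = 0.494624 * (-0.703957) = -0.348194
sum(p*ln(p)) = (-0.345521) + (-0.264218) + (-0.264218) + (-0.348194) = -1.222151
H' = -(-1.222151) = 1.222151 ≈ 1.2222

1.2222


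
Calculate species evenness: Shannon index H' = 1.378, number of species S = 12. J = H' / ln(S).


ln(12) = 2.48491
J = H' / ln(S) = 1.378 / 2.48491 = 0.554547 ≈ 0.5545

0.5545


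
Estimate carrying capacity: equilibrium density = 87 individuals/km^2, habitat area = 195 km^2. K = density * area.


K = 87 * 195 = 16965 individuals

16965 individuals


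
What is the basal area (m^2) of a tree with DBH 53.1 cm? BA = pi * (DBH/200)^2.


D/200 = 53.1/200 = 0.2655 m
(D/200)^2 = 0.2655^2 = 0.07049025
BA = 3.141593 * 0.07049025 = 0.221452 ≈ 0.2215 m^2

0.2215 m^2


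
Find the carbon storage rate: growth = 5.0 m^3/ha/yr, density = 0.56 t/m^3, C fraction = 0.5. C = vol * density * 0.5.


C = 5.0 * 0.56 * 0.5 = 1.40 t C/ha/yr

1.40 t C/ha/yr


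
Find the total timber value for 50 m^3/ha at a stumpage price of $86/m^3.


Value = 50 * 86 = $4300/ha

$4300/ha


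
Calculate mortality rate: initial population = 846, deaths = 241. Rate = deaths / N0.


Mortality rate = 241 / 846 = 0.284870 ≈ 0.2849

0.2849


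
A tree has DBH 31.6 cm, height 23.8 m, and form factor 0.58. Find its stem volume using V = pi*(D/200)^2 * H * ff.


(D/200)^2 = (31.6/200)^2 = 0.158^2 = 0.024964
BA = 3.141593 * 0.024964 = 0.0784267 m^2
V = 0.0784267 * 23.8 * 0.58 = 1.08260 ≈ 1.083 m^3

1.083 m^3


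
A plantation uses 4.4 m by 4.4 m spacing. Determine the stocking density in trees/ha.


N = 10000 / 4.4^2 = 10000 / 19.36 = 516.529 ≈ 517 trees/ha

517 trees/ha


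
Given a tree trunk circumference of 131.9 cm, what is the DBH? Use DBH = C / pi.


DBH = C / pi = 131.9 / 3.141593 = 41.9851 ≈ 41.99 cm

41.99 cm


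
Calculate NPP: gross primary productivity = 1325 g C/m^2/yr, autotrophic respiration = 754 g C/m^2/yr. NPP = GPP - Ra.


NPP = GPP - Ra = 1325 - 754 = 571 g C/m^2/yr

571 g C/m^2/yr


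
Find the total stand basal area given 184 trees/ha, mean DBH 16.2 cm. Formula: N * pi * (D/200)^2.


(D/200)^2 = (16.2/200)^2 = 0.081^2 = 0.006561
Individual BA = 3.141593 * 0.006561 = 0.0206120 m^2
Stand BA = 184 * 0.0206120 = 3.79261 ≈ 3.79 m^2/ha

3.79 m^2/ha


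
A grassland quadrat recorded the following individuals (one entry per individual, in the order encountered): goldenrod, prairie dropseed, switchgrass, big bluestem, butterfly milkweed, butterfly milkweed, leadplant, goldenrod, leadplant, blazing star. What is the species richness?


Total individuals logged = 10
Distinct species (count of individuals): goldenrod (2), prairie dropseed (1), switchgrass (1), big bluestem (1), butterfly milkweed (2), leadplant (2), blazing star (1)
Species richness = number of distinct species = 7

7
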